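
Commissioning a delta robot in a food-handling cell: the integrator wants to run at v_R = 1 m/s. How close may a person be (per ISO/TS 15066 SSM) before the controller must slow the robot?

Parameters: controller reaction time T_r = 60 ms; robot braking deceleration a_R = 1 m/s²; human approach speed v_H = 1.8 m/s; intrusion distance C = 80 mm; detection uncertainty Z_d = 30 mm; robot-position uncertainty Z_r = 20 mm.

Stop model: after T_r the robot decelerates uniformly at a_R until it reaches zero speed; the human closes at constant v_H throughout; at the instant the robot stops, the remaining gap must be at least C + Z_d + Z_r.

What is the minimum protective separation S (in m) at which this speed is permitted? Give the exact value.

T_s = v_R/a_R = 1/1 = 1.0000 s
robot in T_r: 1.0000·0.0600 = 0.0600 m
braking distance = 1.0000²/(2·1.0000) = 0.5000 m
human closes 1.8000·1.0600 = 1.9080 m
residual clearance needed = 0.0800+0.0300+0.0200 = 0.1300 m
S_min ≈ 0.0600+0.5000+1.9080+0.1300  ⇒  S_min = 1299/500 m

S_min = 1299/500 m = 2.5980 m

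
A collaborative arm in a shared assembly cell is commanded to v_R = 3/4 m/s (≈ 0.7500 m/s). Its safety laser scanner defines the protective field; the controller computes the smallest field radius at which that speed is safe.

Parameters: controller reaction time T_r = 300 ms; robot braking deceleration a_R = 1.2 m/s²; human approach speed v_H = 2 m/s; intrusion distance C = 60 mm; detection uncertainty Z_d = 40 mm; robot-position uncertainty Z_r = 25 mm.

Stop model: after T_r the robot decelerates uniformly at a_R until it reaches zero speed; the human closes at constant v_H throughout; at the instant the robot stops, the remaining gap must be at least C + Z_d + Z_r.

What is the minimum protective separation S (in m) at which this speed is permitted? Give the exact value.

braking lasts T_s = (3/4)/(6/5) = 0.6250 s
robot covers v_R·T_r = 0.7500·0.3000 = 0.2250 m before braking
braking distance = 0.7500²/(2·1.2000) = 0.2344 m
human closes 2.0000·0.9250 = 1.8500 m
margins: 0.0600+0.0400+0.0250 = 0.1250 m
S_min ≈ 0.2250+0.2344+1.8500+0.1250  ⇒  S_min = 779/320 m

S_min = 779/320 m = 2.4344 m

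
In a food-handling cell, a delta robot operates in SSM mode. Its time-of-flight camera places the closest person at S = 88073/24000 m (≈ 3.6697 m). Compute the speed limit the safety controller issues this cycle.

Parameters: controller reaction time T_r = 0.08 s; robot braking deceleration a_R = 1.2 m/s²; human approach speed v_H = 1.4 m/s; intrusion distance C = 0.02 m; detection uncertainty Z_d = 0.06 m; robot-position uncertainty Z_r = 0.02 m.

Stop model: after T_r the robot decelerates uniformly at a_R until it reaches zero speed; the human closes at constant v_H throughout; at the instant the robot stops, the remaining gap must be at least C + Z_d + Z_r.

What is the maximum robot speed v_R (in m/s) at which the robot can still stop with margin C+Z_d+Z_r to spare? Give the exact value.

v_R_max = 7/4 m/s = 1.7500 m/s

quadratic (5/12)·v² + (187/150)·v + (-16597/4800) = 0
  disc = (187/150)² − 4·(5/12)·(-16597/4800) = 292681/40000 ; √disc = 541/200
  v_R = (−(187/150) + 541/200) / (2·(5/12)) = 7/4 m/s
check:
T_s = v_R/a_R = (7/4)/(6/5) = 1.4583 s
robot in T_r: 1.7500·0.0800 = 0.1400 m
robot covers 1.7500·1.4583 − ½·1.2000·1.4583² = 1.2760 m while stopping
human over T_r+T_s: 1.4000·(0.0800+1.4583) = 2.1537 m
C+Z_d+Z_r = 0.0200+0.0600+0.0200 = 0.1000 m
sum ≈ 0.1400+1.2760+2.1537+0.1000 ≈ 3.6697 m = S ✓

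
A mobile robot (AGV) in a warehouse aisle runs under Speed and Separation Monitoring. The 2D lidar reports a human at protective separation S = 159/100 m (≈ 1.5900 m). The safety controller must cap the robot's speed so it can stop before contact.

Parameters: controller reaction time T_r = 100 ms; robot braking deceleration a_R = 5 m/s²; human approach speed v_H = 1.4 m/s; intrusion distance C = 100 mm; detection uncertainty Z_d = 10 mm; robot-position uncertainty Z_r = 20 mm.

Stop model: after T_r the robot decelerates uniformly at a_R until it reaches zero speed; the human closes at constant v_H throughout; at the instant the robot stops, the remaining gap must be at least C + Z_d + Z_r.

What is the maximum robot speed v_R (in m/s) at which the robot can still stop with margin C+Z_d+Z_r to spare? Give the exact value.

v_R_max = 11/5 m/s = 2.2000 m/s

quadratic (1/10)·v² + (19/50)·v + (-33/25) = 0
  disc = (19/50)² − 4·(1/10)·(-33/25) = 1681/2500 ; √disc = 41/50
  v_R = (−(19/50) + 41/50) / (2·(1/10)) = 11/5 m/s
check:
T_s = v_R/a_R = (11/5)/5 = 0.4400 s
reaction-phase robot travel = 2.2000·0.1000 = 0.2200 m
robot covers 2.2000·0.4400 − ½·5.0000·0.4400² = 0.4840 m while stopping
human over T_r+T_s: 1.4000·(0.1000+0.4400) = 0.7560 m
margins: 0.1000+0.0100+0.0200 = 0.1300 m
sum ≈ 0.2200+0.4840+0.7560+0.1300 ≈ 1.5900 m = S ✓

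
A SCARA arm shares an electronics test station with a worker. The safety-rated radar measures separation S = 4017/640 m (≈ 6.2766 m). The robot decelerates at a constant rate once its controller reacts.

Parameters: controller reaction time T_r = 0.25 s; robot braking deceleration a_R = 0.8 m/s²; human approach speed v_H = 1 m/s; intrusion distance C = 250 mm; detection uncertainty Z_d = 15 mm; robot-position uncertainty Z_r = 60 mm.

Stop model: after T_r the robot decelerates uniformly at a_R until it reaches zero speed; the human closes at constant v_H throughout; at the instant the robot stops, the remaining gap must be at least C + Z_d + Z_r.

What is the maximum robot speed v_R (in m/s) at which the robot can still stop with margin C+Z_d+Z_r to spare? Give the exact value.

v_R_max = 41/20 m/s = 2.0500 m/s

quadratic (5/8)·v² + (3/2)·v + (-3649/640) = 0
  disc = (3/2)² − 4·(5/8)·(-3649/640) = 4225/256 ; √disc = 65/16
  v_R = (−(3/2) + 65/16) / (2·(5/8)) = 41/20 m/s
check:
stop time T_s = (41/20)/(4/5) = 2.5625 s
robot in T_r: 2.0500·0.2500 = 0.5125 m
braking distance = 2.0500²/(2·0.8000) = 2.6266 m
human over T_r+T_s: 1.0000·(0.2500+2.5625) = 2.8125 m
C+Z_d+Z_r = 0.2500+0.0150+0.0600 = 0.3250 m
sum ≈ 0.5125+2.6266+2.8125+0.3250 ≈ 6.2766 m = S ✓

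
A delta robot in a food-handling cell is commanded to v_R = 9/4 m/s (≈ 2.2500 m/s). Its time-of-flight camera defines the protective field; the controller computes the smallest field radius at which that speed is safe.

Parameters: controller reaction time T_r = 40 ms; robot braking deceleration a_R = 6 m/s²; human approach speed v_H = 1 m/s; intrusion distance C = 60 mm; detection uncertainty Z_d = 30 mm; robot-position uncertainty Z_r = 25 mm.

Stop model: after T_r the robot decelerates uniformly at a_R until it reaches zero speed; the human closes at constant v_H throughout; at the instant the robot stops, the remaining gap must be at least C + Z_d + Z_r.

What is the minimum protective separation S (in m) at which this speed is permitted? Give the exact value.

S_min = 1667/1600 m = 1.0419 m

T_s = v_R/a_R = (9/4)/6 = 0.3750 s
reaction-phase robot travel = 2.2500·0.0400 = 0.0900 m
robot under decel: 2.2500²/(2·6.0000) = 0.4219 m
human closes 1.0000·0.4150 = 0.4150 m
margins: 0.0600+0.0300+0.0250 = 0.1150 m
S_min ≈ 0.0900+0.4219+0.4150+0.1150  ⇒  S_min = 1667/1600 m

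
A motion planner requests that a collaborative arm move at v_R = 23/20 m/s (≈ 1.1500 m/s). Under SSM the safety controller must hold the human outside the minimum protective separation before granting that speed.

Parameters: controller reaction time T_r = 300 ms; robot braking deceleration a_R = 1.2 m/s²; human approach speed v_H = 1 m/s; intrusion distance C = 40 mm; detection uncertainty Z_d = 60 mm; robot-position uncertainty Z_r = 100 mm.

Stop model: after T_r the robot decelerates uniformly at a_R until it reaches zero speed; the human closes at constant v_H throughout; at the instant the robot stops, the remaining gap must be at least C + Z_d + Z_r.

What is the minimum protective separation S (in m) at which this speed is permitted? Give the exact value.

braking lasts T_s = (23/20)/(6/5) = 0.9583 s
robot in T_r: 1.1500·0.3000 = 0.3450 m
robot covers 1.1500·0.9583 − ½·1.2000·0.9583² = 0.5510 m while stopping
human closes 1.0000·1.2583 = 1.2583 m
margins: 0.0400+0.0600+0.1000 = 0.2000 m
S_min ≈ 0.3450+0.5510+1.2583+0.2000  ⇒  S_min = 3767/1600 m

S_min = 3767/1600 m = 2.3544 m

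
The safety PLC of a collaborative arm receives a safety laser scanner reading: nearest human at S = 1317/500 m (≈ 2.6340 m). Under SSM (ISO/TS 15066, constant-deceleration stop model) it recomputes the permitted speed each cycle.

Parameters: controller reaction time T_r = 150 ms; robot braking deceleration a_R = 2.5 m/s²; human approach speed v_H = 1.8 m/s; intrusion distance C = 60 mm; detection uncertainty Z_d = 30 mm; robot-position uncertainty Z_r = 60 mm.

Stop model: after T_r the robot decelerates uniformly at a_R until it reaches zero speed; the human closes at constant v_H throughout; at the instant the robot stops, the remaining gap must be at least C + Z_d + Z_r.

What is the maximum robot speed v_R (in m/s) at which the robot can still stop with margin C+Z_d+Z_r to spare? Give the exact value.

collect terms ⇒ (1/5)·v_R² + (87/100)·v_R + (-1107/500) = 0
  disc = (87/100)² − 4·(1/5)·(-1107/500) = 25281/10000 ; √disc = 159/100
  v_R = (−(87/100) + 159/100) / (2·(1/5)) = 9/5 m/s
check:
stop time T_s = (9/5)/(5/2) = 0.7200 s
robot covers v_R·T_r = 1.8000·0.1500 = 0.2700 m before braking
braking distance = 1.8000²/(2·2.5000) = 0.6480 m
person approaches 1.8000·(0.1500+0.7200) = 1.5660 m
C+Z_d+Z_r = 0.0600+0.0300+0.0600 = 0.1500 m
sum ≈ 0.2700+0.6480+1.5660+0.1500 ≈ 2.6340 m = S ✓

v_R_max = 9/5 m/s = 1.8000 m/s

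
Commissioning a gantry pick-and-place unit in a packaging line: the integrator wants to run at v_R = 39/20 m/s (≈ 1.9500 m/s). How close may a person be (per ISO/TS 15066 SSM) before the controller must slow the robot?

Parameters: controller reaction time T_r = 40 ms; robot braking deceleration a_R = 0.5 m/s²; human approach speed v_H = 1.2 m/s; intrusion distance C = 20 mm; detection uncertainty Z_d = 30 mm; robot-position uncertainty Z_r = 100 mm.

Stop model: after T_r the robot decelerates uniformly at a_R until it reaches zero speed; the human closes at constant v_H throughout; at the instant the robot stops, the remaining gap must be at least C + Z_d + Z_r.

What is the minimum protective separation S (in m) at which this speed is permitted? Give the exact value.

S_min = 17517/2000 m = 8.7585 m

braking lasts T_s = (39/20)/(1/2) = 3.9000 s
robot in T_r: 1.9500·0.0400 = 0.0780 m
braking distance = 1.9500²/(2·0.5000) = 3.8025 m
human closes 1.2000·3.9400 = 4.7280 m
margins: 0.0200+0.0300+0.1000 = 0.1500 m
S_min ≈ 0.0780+3.8025+4.7280+0.1500  ⇒  S_min = 17517/2000 m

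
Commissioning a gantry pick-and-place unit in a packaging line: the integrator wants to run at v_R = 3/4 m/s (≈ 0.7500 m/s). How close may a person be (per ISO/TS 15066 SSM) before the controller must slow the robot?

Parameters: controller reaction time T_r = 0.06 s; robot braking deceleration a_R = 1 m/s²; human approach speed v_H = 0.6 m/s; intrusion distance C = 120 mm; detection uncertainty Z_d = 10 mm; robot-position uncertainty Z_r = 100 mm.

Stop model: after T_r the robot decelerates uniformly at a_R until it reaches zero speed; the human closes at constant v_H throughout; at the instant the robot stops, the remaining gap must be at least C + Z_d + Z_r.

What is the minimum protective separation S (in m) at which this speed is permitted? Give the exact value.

stop time T_s = (3/4)/1 = 0.7500 s
reaction-phase robot travel = 0.7500·0.0600 = 0.0450 m
robot covers 0.7500·0.7500 − ½·1.0000·0.7500² = 0.2812 m while stopping
human closes 0.6000·0.8100 = 0.4860 m
margins: 0.1200+0.0100+0.1000 = 0.2300 m
S_min ≈ 0.0450+0.2812+0.4860+0.2300  ⇒  S_min = 4169/4000 m

S_min = 4169/4000 m = 1.0422 m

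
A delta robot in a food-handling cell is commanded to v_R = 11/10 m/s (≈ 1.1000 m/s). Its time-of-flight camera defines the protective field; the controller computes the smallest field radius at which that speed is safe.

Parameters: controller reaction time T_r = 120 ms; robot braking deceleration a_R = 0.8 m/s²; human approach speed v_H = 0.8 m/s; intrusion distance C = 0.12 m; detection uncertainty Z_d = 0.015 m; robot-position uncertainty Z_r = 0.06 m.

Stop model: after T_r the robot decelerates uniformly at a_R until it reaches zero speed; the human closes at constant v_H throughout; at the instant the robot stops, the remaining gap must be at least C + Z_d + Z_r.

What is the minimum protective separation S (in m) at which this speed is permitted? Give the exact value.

braking lasts T_s = (11/10)/(4/5) = 1.3750 s
reaction-phase robot travel = 1.1000·0.1200 = 0.1320 m
braking distance = 1.1000²/(2·0.8000) = 0.7562 m
person approaches 0.8000·(0.1200+1.3750) = 1.1960 m
residual clearance needed = 0.1200+0.0150+0.0600 = 0.1950 m
S_min ≈ 0.1320+0.7562+1.1960+0.1950  ⇒  S_min = 9117/4000 m

S_min = 9117/4000 m = 2.2793 m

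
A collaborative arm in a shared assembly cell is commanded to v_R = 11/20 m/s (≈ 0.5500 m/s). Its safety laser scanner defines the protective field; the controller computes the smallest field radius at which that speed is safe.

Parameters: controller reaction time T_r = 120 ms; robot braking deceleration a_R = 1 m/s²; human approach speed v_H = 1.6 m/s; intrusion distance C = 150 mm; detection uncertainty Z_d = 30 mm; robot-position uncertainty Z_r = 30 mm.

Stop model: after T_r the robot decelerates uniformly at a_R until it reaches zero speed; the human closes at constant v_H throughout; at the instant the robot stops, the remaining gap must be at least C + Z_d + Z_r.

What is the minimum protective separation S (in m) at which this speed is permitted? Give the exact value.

S_min = 5997/4000 m = 1.4992 m

stop time T_s = (11/20)/1 = 0.5500 s
reaction-phase robot travel = 0.5500·0.1200 = 0.0660 m
robot covers 0.5500·0.5500 − ½·1.0000·0.5500² = 0.1512 m while stopping
human closes 1.6000·0.6700 = 1.0720 m
C+Z_d+Z_r = 0.1500+0.0300+0.0300 = 0.2100 m
S_min ≈ 0.0660+0.1512+1.0720+0.2100  ⇒  S_min = 5997/4000 m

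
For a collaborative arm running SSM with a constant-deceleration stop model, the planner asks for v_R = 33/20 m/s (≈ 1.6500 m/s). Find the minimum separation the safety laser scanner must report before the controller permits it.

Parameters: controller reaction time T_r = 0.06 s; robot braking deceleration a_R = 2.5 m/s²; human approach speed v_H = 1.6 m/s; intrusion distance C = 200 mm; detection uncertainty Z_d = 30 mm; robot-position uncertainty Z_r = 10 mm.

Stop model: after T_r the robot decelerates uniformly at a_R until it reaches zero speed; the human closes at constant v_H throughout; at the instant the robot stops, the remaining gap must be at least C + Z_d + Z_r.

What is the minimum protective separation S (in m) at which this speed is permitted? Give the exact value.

stop time T_s = (33/20)/(5/2) = 0.6600 s
reaction-phase robot travel = 1.6500·0.0600 = 0.0990 m
robot under decel: 1.6500²/(2·2.5000) = 0.5445 m
person approaches 1.6000·(0.0600+0.6600) = 1.1520 m
C+Z_d+Z_r = 0.2000+0.0300+0.0100 = 0.2400 m
S_min ≈ 0.0990+0.5445+1.1520+0.2400  ⇒  S_min = 4071/2000 m

S_min = 4071/2000 m = 2.0355 m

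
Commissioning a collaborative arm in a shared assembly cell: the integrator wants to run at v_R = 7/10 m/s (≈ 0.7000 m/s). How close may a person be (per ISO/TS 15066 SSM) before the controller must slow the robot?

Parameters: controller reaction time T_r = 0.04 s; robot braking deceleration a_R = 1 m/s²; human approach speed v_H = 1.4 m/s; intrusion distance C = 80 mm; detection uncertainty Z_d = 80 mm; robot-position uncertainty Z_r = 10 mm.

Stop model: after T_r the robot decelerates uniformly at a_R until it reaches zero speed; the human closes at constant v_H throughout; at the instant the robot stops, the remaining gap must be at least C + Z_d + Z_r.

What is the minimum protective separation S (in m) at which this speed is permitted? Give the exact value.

braking lasts T_s = (7/10)/1 = 0.7000 s
robot covers v_R·T_r = 0.7000·0.0400 = 0.0280 m before braking
robot under decel: 0.7000²/(2·1.0000) = 0.2450 m
person approaches 1.4000·(0.0400+0.7000) = 1.0360 m
C+Z_d+Z_r = 0.0800+0.0800+0.0100 = 0.1700 m
S_min ≈ 0.0280+0.2450+1.0360+0.1700  ⇒  S_min = 1479/1000 m

S_min = 1479/1000 m = 1.4790 m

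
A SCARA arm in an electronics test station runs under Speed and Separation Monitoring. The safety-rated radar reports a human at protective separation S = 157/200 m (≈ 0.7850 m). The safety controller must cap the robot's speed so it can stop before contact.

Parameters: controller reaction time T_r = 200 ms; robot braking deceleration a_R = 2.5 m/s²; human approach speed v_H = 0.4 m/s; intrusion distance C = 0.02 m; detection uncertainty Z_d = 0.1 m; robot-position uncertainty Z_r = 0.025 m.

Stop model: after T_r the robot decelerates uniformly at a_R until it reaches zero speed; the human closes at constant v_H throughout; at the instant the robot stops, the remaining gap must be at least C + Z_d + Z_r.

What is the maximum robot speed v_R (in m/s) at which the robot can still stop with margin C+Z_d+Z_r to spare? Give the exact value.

v_R_max = 1 m/s = 1.0000 m/s

at the boundary: (1/5)·v² + (9/25)·v + (-14/25) = 0
  disc = (9/25)² − 4·(1/5)·(-14/25) = 361/625 ; √disc = 19/25
  v_R = (−(9/25) + 19/25) / (2·(1/5)) = 1 m/s
check:
T_s = v_R/a_R = 1/(5/2) = 0.4000 s
robot in T_r: 1.0000·0.2000 = 0.2000 m
robot covers 1.0000·0.4000 − ½·2.5000·0.4000² = 0.2000 m while stopping
person approaches 0.4000·(0.2000+0.4000) = 0.2400 m
margins: 0.0200+0.1000+0.0250 = 0.1450 m
sum ≈ 0.2000+0.2000+0.2400+0.1450 ≈ 0.7850 m = S ✓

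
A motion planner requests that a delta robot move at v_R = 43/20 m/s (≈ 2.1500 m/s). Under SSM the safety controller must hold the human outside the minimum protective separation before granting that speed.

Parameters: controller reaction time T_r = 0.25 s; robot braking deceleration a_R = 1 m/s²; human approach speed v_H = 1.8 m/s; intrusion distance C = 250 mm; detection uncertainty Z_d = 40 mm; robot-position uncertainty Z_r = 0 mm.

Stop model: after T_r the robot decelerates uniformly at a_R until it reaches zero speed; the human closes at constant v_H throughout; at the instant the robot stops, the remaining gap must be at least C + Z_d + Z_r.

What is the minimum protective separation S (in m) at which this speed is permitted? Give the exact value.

S_min = 5967/800 m = 7.4588 m

T_s = v_R/a_R = (43/20)/1 = 2.1500 s
robot in T_r: 2.1500·0.2500 = 0.5375 m
braking distance = 2.1500²/(2·1.0000) = 2.3112 m
human over T_r+T_s: 1.8000·(0.2500+2.1500) = 4.3200 m
C+Z_d+Z_r = 0.2500+0.0400+0.0000 = 0.2900 m
S_min ≈ 0.5375+2.3112+4.3200+0.2900  ⇒  S_min = 5967/800 m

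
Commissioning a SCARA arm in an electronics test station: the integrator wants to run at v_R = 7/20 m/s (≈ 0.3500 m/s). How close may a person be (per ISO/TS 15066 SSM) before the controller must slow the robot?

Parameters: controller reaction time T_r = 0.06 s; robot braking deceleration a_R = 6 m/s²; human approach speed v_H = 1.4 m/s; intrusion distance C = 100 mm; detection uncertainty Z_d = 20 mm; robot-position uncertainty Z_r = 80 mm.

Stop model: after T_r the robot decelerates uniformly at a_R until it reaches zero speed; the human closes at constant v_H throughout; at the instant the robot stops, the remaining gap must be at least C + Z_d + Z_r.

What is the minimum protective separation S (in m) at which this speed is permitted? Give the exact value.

S_min = 127/320 m = 0.3969 m

T_s = v_R/a_R = (7/20)/6 = 0.0583 s
robot covers v_R·T_r = 0.3500·0.0600 = 0.0210 m before braking
robot covers 0.3500·0.0583 − ½·6.0000·0.0583² = 0.0102 m while stopping
person approaches 1.4000·(0.0600+0.0583) = 0.1657 m
residual clearance needed = 0.1000+0.0200+0.0800 = 0.2000 m
S_min ≈ 0.0210+0.0102+0.1657+0.2000  ⇒  S_min = 127/320 m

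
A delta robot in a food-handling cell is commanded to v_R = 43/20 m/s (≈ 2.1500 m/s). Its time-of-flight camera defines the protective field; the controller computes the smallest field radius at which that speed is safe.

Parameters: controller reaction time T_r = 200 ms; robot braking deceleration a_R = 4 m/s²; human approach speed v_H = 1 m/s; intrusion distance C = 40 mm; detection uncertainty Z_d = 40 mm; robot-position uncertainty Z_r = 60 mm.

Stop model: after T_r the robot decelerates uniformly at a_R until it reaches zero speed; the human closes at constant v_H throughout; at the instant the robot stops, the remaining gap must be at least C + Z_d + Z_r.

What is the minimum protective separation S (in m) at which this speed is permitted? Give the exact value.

S_min = 6033/3200 m = 1.8853 m

stop time T_s = (43/20)/4 = 0.5375 s
reaction-phase robot travel = 2.1500·0.2000 = 0.4300 m
robot covers 2.1500·0.5375 − ½·4.0000·0.5375² = 0.5778 m while stopping
human closes 1.0000·0.7375 = 0.7375 m
margins: 0.0400+0.0400+0.0600 = 0.1400 m
S_min ≈ 0.4300+0.5778+0.7375+0.1400  ⇒  S_min = 6033/3200 m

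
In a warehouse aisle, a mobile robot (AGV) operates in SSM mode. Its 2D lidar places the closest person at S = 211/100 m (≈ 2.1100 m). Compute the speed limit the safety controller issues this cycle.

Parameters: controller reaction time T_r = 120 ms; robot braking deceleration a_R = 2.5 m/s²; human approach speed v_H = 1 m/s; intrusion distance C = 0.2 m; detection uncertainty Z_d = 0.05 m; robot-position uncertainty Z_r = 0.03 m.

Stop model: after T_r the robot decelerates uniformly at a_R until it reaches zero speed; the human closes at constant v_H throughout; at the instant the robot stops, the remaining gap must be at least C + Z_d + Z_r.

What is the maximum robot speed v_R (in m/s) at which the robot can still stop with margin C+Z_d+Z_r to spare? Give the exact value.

v_R_max = 19/10 m/s = 1.9000 m/s

collect terms ⇒ (1/5)·v_R² + (13/25)·v_R + (-171/100) = 0
  disc = (13/25)² − 4·(1/5)·(-171/100) = 1024/625 ; √disc = 32/25
  v_R = (−(13/25) + 32/25) / (2·(1/5)) = 19/10 m/s
check:
braking lasts T_s = (19/10)/(5/2) = 0.7600 s
robot in T_r: 1.9000·0.1200 = 0.2280 m
braking distance = 1.9000²/(2·2.5000) = 0.7220 m
person approaches 1.0000·(0.1200+0.7600) = 0.8800 m
margins: 0.2000+0.0500+0.0300 = 0.2800 m
sum ≈ 0.2280+0.7220+0.8800+0.2800 ≈ 2.1100 m = S ✓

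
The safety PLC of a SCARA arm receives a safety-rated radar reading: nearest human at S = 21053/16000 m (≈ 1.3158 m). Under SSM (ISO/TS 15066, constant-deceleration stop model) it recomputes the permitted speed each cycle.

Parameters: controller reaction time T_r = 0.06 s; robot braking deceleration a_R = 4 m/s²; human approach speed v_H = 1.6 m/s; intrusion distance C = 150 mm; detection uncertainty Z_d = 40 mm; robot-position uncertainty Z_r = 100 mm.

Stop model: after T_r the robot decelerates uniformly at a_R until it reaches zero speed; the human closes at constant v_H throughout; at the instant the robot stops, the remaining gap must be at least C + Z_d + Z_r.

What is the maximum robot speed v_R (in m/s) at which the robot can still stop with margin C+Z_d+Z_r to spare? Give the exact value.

collect terms ⇒ (1/8)·v_R² + (23/50)·v_R + (-14877/16000) = 0
  disc = (23/50)² − 4·(1/8)·(-14877/16000) = 108241/160000 ; √disc = 329/400
  v_R = (−(23/50) + 329/400) / (2·(1/8)) = 29/20 m/s
check:
T_s = v_R/a_R = (29/20)/4 = 0.3625 s
robot in T_r: 1.4500·0.0600 = 0.0870 m
braking distance = 1.4500²/(2·4.0000) = 0.2628 m
human over T_r+T_s: 1.6000·(0.0600+0.3625) = 0.6760 m
margins: 0.1500+0.0400+0.1000 = 0.2900 m
sum ≈ 0.0870+0.2628+0.6760+0.2900 ≈ 1.3158 m = S ✓

v_R_max = 29/20 m/s = 1.4500 m/s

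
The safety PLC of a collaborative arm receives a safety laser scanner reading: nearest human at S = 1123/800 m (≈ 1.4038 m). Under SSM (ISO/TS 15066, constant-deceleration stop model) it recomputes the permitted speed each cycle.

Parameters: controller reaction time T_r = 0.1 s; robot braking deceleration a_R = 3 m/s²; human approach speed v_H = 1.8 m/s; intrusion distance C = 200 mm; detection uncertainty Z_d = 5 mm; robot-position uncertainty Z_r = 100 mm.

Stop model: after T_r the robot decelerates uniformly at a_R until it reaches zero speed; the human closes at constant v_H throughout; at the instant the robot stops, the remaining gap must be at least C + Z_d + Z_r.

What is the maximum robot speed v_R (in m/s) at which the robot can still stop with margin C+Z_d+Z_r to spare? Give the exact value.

collect terms ⇒ (1/6)·v_R² + (7/10)·v_R + (-147/160) = 0
  disc = (7/10)² − 4·(1/6)·(-147/160) = 441/400 ; √disc = 21/20
  v_R = (−(7/10) + 21/20) / (2·(1/6)) = 21/20 m/s
check:
braking lasts T_s = (21/20)/3 = 0.3500 s
robot in T_r: 1.0500·0.1000 = 0.1050 m
robot under decel: 1.0500²/(2·3.0000) = 0.1837 m
person approaches 1.8000·(0.1000+0.3500) = 0.8100 m
margins: 0.2000+0.0050+0.1000 = 0.3050 m
sum ≈ 0.1050+0.1837+0.8100+0.3050 ≈ 1.4038 m = S ✓

v_R_max = 21/20 m/s = 1.0500 m/s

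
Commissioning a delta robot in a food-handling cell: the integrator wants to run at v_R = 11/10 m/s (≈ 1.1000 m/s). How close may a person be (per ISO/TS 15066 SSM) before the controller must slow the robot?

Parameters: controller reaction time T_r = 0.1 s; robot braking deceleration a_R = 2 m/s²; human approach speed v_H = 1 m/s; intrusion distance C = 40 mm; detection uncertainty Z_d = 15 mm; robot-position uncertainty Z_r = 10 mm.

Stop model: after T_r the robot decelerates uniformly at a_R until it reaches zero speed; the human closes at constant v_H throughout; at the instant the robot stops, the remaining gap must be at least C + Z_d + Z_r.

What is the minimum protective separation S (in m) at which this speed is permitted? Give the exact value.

braking lasts T_s = (11/10)/2 = 0.5500 s
reaction-phase robot travel = 1.1000·0.1000 = 0.1100 m
braking distance = 1.1000²/(2·2.0000) = 0.3025 m
human closes 1.0000·0.6500 = 0.6500 m
margins: 0.0400+0.0150+0.0100 = 0.0650 m
S_min ≈ 0.1100+0.3025+0.6500+0.0650  ⇒  S_min = 451/400 m

S_min = 451/400 m = 1.1275 m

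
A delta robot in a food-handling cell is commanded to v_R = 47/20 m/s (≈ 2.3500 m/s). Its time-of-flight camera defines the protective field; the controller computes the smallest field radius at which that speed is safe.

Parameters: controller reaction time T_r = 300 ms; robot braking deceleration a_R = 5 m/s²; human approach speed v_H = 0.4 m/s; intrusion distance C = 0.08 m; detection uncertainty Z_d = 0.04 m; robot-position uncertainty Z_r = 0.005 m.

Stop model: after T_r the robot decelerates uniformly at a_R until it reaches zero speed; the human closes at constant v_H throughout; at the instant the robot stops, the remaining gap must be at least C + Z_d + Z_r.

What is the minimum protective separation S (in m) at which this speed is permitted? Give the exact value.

S_min = 6761/4000 m = 1.6903 m

stop time T_s = (47/20)/5 = 0.4700 s
reaction-phase robot travel = 2.3500·0.3000 = 0.7050 m
braking distance = 2.3500²/(2·5.0000) = 0.5523 m
human closes 0.4000·0.7700 = 0.3080 m
residual clearance needed = 0.0800+0.0400+0.0050 = 0.1250 m
S_min ≈ 0.7050+0.5523+0.3080+0.1250  ⇒  S_min = 6761/4000 m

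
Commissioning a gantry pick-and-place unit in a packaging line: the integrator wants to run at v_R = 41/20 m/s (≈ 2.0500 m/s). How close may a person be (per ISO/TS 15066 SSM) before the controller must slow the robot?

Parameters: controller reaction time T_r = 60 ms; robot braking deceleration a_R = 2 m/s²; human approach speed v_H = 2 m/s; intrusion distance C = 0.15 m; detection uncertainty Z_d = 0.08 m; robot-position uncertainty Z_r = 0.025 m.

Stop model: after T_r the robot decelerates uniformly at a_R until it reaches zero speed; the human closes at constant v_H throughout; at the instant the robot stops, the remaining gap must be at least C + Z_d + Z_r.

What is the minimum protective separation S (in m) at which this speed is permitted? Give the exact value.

S_min = 28789/8000 m = 3.5986 m

braking lasts T_s = (41/20)/2 = 1.0250 s
robot in T_r: 2.0500·0.0600 = 0.1230 m
robot covers 2.0500·1.0250 − ½·2.0000·1.0250² = 1.0506 m while stopping
person approaches 2.0000·(0.0600+1.0250) = 2.1700 m
residual clearance needed = 0.1500+0.0800+0.0250 = 0.2550 m
S_min ≈ 0.1230+1.0506+2.1700+0.2550  ⇒  S_min = 28789/8000 m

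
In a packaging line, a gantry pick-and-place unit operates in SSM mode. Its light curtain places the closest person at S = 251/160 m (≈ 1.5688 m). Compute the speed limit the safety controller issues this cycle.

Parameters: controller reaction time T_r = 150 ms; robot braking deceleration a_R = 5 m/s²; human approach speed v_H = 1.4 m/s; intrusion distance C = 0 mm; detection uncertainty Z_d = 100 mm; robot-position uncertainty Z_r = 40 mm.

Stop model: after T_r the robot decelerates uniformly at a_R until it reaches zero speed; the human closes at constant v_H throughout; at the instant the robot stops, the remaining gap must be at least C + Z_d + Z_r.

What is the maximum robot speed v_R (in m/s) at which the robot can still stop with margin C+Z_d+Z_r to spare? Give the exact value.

v_R_max = 39/20 m/s = 1.9500 m/s

quadratic (1/10)·v² + (43/100)·v + (-39/32) = 0
  disc = (43/100)² − 4·(1/10)·(-39/32) = 1681/2500 ; √disc = 41/50
  v_R = (−(43/100) + 41/50) / (2·(1/10)) = 39/20 m/s
check:
T_s = v_R/a_R = (39/20)/5 = 0.3900 s
reaction-phase robot travel = 1.9500·0.1500 = 0.2925 m
robot under decel: 1.9500²/(2·5.0000) = 0.3802 m
human closes 1.4000·0.5400 = 0.7560 m
residual clearance needed = 0.0000+0.1000+0.0400 = 0.1400 m
sum ≈ 0.2925+0.3802+0.7560+0.1400 ≈ 1.5688 m = S ✓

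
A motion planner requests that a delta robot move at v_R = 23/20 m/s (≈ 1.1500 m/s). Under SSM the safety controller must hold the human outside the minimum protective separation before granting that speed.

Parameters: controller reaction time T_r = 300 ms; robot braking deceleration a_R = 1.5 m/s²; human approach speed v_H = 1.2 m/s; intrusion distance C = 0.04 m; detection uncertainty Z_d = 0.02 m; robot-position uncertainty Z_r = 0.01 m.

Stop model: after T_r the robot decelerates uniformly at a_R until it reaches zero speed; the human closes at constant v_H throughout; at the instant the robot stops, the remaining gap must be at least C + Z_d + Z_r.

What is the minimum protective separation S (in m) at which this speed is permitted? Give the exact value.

S_min = 2563/1200 m = 2.1358 m

stop time T_s = (23/20)/(3/2) = 0.7667 s
reaction-phase robot travel = 1.1500·0.3000 = 0.3450 m
braking distance = 1.1500²/(2·1.5000) = 0.4408 m
human closes 1.2000·1.0667 = 1.2800 m
margins: 0.0400+0.0200+0.0100 = 0.0700 m
S_min ≈ 0.3450+0.4408+1.2800+0.0700  ⇒  S_min = 2563/1200 m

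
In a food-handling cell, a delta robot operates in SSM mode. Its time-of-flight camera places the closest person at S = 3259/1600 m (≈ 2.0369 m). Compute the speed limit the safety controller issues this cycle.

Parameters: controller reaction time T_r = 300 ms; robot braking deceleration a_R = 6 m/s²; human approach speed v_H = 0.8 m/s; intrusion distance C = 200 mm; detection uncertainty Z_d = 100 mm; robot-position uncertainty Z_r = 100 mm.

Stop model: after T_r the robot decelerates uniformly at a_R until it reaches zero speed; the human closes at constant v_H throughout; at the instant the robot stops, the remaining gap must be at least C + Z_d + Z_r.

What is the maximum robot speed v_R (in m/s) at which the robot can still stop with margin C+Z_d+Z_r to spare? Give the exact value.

collect terms ⇒ (1/12)·v_R² + (13/30)·v_R + (-447/320) = 0
  disc = (13/30)² − 4·(1/12)·(-447/320) = 9409/14400 ; √disc = 97/120
  v_R = (−(13/30) + 97/120) / (2·(1/12)) = 9/4 m/s
check:
stop time T_s = (9/4)/6 = 0.3750 s
robot in T_r: 2.2500·0.3000 = 0.6750 m
braking distance = 2.2500²/(2·6.0000) = 0.4219 m
human over T_r+T_s: 0.8000·(0.3000+0.3750) = 0.5400 m
margins: 0.2000+0.1000+0.1000 = 0.4000 m
sum ≈ 0.6750+0.4219+0.5400+0.4000 ≈ 2.0369 m = S ✓

v_R_max = 9/4 m/s = 2.2500 m/s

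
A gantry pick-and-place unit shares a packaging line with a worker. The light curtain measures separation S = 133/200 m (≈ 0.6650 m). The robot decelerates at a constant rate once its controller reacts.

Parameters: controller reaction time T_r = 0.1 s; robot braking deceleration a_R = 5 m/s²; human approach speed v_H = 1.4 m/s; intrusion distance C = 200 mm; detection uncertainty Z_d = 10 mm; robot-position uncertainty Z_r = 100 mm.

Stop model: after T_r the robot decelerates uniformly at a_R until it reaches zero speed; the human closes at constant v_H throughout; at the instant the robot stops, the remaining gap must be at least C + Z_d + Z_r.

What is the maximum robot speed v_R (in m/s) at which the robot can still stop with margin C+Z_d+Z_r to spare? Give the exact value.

at the boundary: (1/10)·v² + (19/50)·v + (-43/200) = 0
  disc = (19/50)² − 4·(1/10)·(-43/200) = 144/625 ; √disc = 12/25
  v_R = (−(19/50) + 12/25) / (2·(1/10)) = 1/2 m/s
check:
T_s = v_R/a_R = (1/2)/5 = 0.1000 s
robot in T_r: 0.5000·0.1000 = 0.0500 m
braking distance = 0.5000²/(2·5.0000) = 0.0250 m
human closes 1.4000·0.2000 = 0.2800 m
residual clearance needed = 0.2000+0.0100+0.1000 = 0.3100 m
sum ≈ 0.0500+0.0250+0.2800+0.3100 ≈ 0.6650 m = S ✓

v_R_max = 1/2 m/s = 0.5000 m/s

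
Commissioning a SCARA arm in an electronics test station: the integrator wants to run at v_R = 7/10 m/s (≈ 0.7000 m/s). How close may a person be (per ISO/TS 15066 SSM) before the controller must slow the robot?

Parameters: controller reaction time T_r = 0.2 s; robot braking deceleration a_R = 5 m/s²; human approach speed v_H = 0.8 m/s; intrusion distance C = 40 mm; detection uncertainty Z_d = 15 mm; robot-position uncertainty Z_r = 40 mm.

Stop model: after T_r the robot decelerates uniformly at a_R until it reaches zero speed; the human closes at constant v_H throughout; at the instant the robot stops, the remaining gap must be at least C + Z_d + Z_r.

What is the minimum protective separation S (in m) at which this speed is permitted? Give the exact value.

T_s = v_R/a_R = (7/10)/5 = 0.1400 s
robot in T_r: 0.7000·0.2000 = 0.1400 m
braking distance = 0.7000²/(2·5.0000) = 0.0490 m
human closes 0.8000·0.3400 = 0.2720 m
residual clearance needed = 0.0400+0.0150+0.0400 = 0.0950 m
S_min ≈ 0.1400+0.0490+0.2720+0.0950  ⇒  S_min = 139/250 m

S_min = 139/250 m = 0.5560 m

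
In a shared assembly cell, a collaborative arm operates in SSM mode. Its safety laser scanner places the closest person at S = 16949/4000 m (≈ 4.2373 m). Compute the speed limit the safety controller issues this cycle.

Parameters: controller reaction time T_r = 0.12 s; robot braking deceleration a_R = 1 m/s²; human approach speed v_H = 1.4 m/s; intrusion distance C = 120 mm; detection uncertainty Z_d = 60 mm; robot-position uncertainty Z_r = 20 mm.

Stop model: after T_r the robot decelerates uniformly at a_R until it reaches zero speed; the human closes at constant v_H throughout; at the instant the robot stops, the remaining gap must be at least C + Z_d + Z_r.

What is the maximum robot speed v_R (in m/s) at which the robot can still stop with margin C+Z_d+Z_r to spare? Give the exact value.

at the boundary: (1/2)·v² + (38/25)·v + (-15477/4000) = 0
  disc = (38/25)² − 4·(1/2)·(-15477/4000) = 100489/10000 ; √disc = 317/100
  v_R = (−(38/25) + 317/100) / (2·(1/2)) = 33/20 m/s
check:
T_s = v_R/a_R = (33/20)/1 = 1.6500 s
reaction-phase robot travel = 1.6500·0.1200 = 0.1980 m
robot covers 1.6500·1.6500 − ½·1.0000·1.6500² = 1.3613 m while stopping
person approaches 1.4000·(0.1200+1.6500) = 2.4780 m
residual clearance needed = 0.1200+0.0600+0.0200 = 0.2000 m
sum ≈ 0.1980+1.3613+2.4780+0.2000 ≈ 4.2373 m = S ✓

v_R_max = 33/20 m/s = 1.6500 m/s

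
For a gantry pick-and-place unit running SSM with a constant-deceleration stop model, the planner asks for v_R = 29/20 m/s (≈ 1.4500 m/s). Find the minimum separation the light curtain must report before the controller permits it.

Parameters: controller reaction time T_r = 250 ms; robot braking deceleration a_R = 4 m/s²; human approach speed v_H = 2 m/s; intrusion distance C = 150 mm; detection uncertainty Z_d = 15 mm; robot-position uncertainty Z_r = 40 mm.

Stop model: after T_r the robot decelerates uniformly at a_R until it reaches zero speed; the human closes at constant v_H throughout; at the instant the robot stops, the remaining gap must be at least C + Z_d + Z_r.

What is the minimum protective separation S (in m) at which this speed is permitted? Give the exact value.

S_min = 6577/3200 m = 2.0553 m

braking lasts T_s = (29/20)/4 = 0.3625 s
robot in T_r: 1.4500·0.2500 = 0.3625 m
robot covers 1.4500·0.3625 − ½·4.0000·0.3625² = 0.2628 m while stopping
person approaches 2.0000·(0.2500+0.3625) = 1.2250 m
margins: 0.1500+0.0150+0.0400 = 0.2050 m
S_min ≈ 0.3625+0.2628+1.2250+0.2050  ⇒  S_min = 6577/3200 m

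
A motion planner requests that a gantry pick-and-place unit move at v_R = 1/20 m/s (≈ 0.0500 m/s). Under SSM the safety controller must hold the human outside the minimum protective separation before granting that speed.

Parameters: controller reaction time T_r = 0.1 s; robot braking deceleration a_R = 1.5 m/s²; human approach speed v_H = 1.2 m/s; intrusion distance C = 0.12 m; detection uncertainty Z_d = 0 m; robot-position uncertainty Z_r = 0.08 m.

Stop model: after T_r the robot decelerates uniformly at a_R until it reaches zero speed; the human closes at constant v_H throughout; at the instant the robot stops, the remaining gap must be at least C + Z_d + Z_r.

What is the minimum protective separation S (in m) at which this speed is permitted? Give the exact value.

S_min = 439/1200 m = 0.3658 m

T_s = v_R/a_R = (1/20)/(3/2) = 0.0333 s
robot in T_r: 0.0500·0.1000 = 0.0050 m
robot under decel: 0.0500²/(2·1.5000) = 0.0008 m
person approaches 1.2000·(0.1000+0.0333) = 0.1600 m
residual clearance needed = 0.1200+0.0000+0.0800 = 0.2000 m
S_min ≈ 0.0050+0.0008+0.1600+0.2000  ⇒  S_min = 439/1200 m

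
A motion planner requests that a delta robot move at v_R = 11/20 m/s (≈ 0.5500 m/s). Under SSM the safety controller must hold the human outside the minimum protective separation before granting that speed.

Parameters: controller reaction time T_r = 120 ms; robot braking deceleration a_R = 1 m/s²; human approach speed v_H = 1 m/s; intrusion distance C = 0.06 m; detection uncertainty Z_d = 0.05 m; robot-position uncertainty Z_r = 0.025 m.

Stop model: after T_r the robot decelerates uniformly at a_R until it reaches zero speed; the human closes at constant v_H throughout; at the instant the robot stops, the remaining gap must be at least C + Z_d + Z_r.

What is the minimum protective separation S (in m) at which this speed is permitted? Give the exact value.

T_s = v_R/a_R = (11/20)/1 = 0.5500 s
robot covers v_R·T_r = 0.5500·0.1200 = 0.0660 m before braking
braking distance = 0.5500²/(2·1.0000) = 0.1512 m
person approaches 1.0000·(0.1200+0.5500) = 0.6700 m
C+Z_d+Z_r = 0.0600+0.0500+0.0250 = 0.1350 m
S_min ≈ 0.0660+0.1512+0.6700+0.1350  ⇒  S_min = 4089/4000 m

S_min = 4089/4000 m = 1.0223 m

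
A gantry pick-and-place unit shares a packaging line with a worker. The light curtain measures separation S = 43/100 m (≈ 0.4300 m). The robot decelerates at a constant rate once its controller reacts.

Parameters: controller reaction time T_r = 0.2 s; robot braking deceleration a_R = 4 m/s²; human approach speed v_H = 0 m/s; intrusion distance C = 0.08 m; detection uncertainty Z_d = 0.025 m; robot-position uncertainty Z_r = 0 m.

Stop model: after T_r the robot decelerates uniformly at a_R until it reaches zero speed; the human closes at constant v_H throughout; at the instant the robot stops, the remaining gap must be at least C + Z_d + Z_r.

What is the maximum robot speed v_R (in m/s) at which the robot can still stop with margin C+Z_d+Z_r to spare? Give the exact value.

v_R_max = 1 m/s = 1.0000 m/s

quadratic (1/8)·v² + (1/5)·v + (-13/40) = 0
  disc = (1/5)² − 4·(1/8)·(-13/40) = 81/400 ; √disc = 9/20
  v_R = (−(1/5) + 9/20) / (2·(1/8)) = 1 m/s
check:
T_s = v_R/a_R = 1/4 = 0.2500 s
reaction-phase robot travel = 1.0000·0.2000 = 0.2000 m
robot under decel: 1.0000²/(2·4.0000) = 0.1250 m
human over T_r+T_s: 0.0000·(0.2000+0.2500) = 0.0000 m
margins: 0.0800+0.0250+0.0000 = 0.1050 m
sum ≈ 0.2000+0.1250+0.0000+0.1050 ≈ 0.4300 m = S ✓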